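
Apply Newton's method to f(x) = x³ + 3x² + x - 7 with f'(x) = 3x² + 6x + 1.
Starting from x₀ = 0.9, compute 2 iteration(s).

f(x) = x³ + 3x² + x - 7
f'(x) = 3x² + 6x + 1
x₀ = 0.9

Newton-Raphson formula: x_{n+1} = x_n - f(x_n)/f'(x_n)

Iteration 1:
  f(0.900000) = -2.941000
  f'(0.900000) = 8.830000
  x_1 = 0.900000 - (-2.941000)/8.830000 = 1.233069
Iteration 2:
  f(1.233069) = 0.669279
  f'(1.233069) = 12.959793
  x_2 = 1.233069 - 0.669279/12.959793 = 1.181426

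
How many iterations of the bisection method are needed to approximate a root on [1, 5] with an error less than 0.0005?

We need (b-a)/2^n ≤ 0.0005
(5 - 1)/2^n ≤ 0.0005
4/2^n ≤ 0.0005
2^n ≥ 8000
n ≥ log₂(8000) = 12.97
n ≥ 13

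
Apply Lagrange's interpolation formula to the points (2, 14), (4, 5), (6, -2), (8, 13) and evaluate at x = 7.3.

Lagrange interpolation formula:
P(x) = Σ yᵢ × Lᵢ(x)
where Lᵢ(x) = Π_{j≠i} (x - xⱼ)/(xᵢ - xⱼ)

L_0(7.3) = (7.3 - 4)/(2 - 4) × (7.3 - 6)/(2 - 6) × (7.3 - 8)/(2 - 8) = 0.062563
L_1(7.3) = (7.3 - 2)/(4 - 2) × (7.3 - 6)/(4 - 6) × (7.3 - 8)/(4 - 8) = -0.301438
L_2(7.3) = (7.3 - 2)/(6 - 2) × (7.3 - 4)/(6 - 4) × (7.3 - 8)/(6 - 8) = 0.765188
L_3(7.3) = (7.3 - 2)/(8 - 2) × (7.3 - 4)/(8 - 4) × (7.3 - 6)/(8 - 6) = 0.473687

P(7.3) = 14×L_0(7.3) + 5×L_1(7.3) + (-2)×L_2(7.3) + 13×L_3(7.3)
P(7.3) = 3.996250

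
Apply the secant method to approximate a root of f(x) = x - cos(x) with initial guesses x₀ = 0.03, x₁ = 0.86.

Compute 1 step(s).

f(x) = x - cos(x)
x₀ = 0.03, x₁ = 0.86

Secant formula: x_{n+1} = x_n - f(x_n)(x_n - x_{n-1})/(f(x_n) - f(x_{n-1}))

Iteration 1:
  f(0.030000) = -0.969550
  f(0.860000) = 0.207563
  x_2 = 0.860000 - 0.207563×(0.860000 - 0.030000)/(0.207563 - (-0.969550))
       = 0.713644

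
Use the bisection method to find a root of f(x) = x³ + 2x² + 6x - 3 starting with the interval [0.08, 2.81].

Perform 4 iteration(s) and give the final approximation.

f(x) = x³ + 2x² + 6x - 3
Initial interval: [0.08, 2.81]

Iteration 1:
  c_1 = (0.080000 + 2.810000)/2 = 1.445000
  f(c_1) = f(1.445000) = 12.863246
  f(a) × f(c) < 0, new interval: [0.080000, 1.445000]
Iteration 2:
  c_2 = (0.080000 + 1.445000)/2 = 0.762500
  f(c_2) = f(0.762500) = 3.181135
  f(a) × f(c) < 0, new interval: [0.080000, 0.762500]
Iteration 3:
  c_3 = (0.080000 + 0.762500)/2 = 0.421250
  f(c_3) = f(0.421250) = -0.042845
  f(a) × f(c) ≥ 0, new interval: [0.421250, 0.762500]
Iteration 4:
  c_4 = (0.421250 + 0.762500)/2 = 0.591875
  f(c_4) = f(0.591875) = 1.459225
  f(a) × f(c) < 0, new interval: [0.421250, 0.591875]

After 4 iteration(s), the approximation is c_4 = 0.591875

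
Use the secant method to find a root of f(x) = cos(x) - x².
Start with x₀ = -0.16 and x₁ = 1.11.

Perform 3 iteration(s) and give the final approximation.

f(x) = cos(x) - x²
x₀ = -0.16, x₁ = 1.11

Secant formula: x_{n+1} = x_n - f(x_n)(x_n - x_{n-1})/(f(x_n) - f(x_{n-1}))

Iteration 1:
  f(-0.160000) = 0.961627
  f(1.110000) = -0.787438
  x_2 = 1.110000 - (-0.787438)×(1.110000 - (-0.160000))/(-0.787438 - 0.961627)
       = 0.538239
Iteration 2:
  f(1.110000) = -0.787438
  f(0.538239) = 0.568911
  x_3 = 0.538239 - 0.568911×(0.538239 - 1.110000)/(0.568911 - (-0.787438))
       = 0.778060
Iteration 3:
  f(0.538239) = 0.568911
  f(0.778060) = 0.106899
  x_4 = 0.778060 - 0.106899×(0.778060 - 0.538239)/(0.106899 - 0.568911)
       = 0.833549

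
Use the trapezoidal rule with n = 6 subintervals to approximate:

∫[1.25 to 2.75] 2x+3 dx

f(x) = 2x+3
a = 1.25, b = 2.75, n = 6
h = (b - a)/n = 0.250000

Trapezoidal rule: (h/2)[f(x₀) + 2f(x₁) + 2f(x₂) + ... + f(xₙ)]

x_0 = 1.2500, f(x_0) = 5.500000, coefficient = 1
x_1 = 1.5000, f(x_1) = 6.000000, coefficient = 2
x_2 = 1.7500, f(x_2) = 6.500000, coefficient = 2
x_3 = 2.0000, f(x_3) = 7.000000, coefficient = 2
x_4 = 2.2500, f(x_4) = 7.500000, coefficient = 2
x_5 = 2.5000, f(x_5) = 8.000000, coefficient = 2
x_6 = 2.7500, f(x_6) = 8.500000, coefficient = 1

I ≈ (0.250000/2) × 84.000000 = 10.500000
Exact value: 10.500000
Error: 0.000000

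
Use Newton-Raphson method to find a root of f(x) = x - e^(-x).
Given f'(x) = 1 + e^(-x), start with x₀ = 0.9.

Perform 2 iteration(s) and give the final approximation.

f(x) = x - e^(-x)
f'(x) = 1 + e^(-x)
x₀ = 0.9

Newton-Raphson formula: x_{n+1} = x_n - f(x_n)/f'(x_n)

Iteration 1:
  f(0.900000) = 0.493430
  f'(0.900000) = 1.406570
  x_1 = 0.900000 - 0.493430/1.406570 = 0.549196
Iteration 2:
  f(0.549196) = -0.028218
  f'(0.549196) = 1.577414
  x_2 = 0.549196 - (-0.028218)/1.577414 = 0.567085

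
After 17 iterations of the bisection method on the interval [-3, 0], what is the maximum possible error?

Bisection error bound: |error| ≤ (b-a)/2^n
|error| ≤ (0 - (-3))/2^17 = 3/2^17
|error| ≤ 0.0000228882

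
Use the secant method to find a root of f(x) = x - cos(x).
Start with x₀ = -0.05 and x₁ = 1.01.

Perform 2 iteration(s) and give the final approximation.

f(x) = x - cos(x)
x₀ = -0.05, x₁ = 1.01

Secant formula: x_{n+1} = x_n - f(x_n)(x_n - x_{n-1})/(f(x_n) - f(x_{n-1}))

Iteration 1:
  f(-0.050000) = -1.048750
  f(1.010000) = 0.478139
  x_2 = 1.010000 - 0.478139×(1.010000 - (-0.050000))/(0.478139 - (-1.048750))
       = 0.678065
Iteration 2:
  f(1.010000) = 0.478139
  f(0.678065) = -0.100723
  x_3 = 0.678065 - (-0.100723)×(0.678065 - 1.010000)/(-0.100723 - 0.478139)
       = 0.735822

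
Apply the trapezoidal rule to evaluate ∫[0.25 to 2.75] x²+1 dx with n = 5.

f(x) = x²+1
a = 0.25, b = 2.75, n = 5
h = (b - a)/n = 0.500000

Trapezoidal rule: (h/2)[f(x₀) + 2f(x₁) + 2f(x₂) + ... + f(xₙ)]

x_0 = 0.2500, f(x_0) = 1.062500, coefficient = 1
x_1 = 0.7500, f(x_1) = 1.562500, coefficient = 2
x_2 = 1.2500, f(x_2) = 2.562500, coefficient = 2
x_3 = 1.7500, f(x_3) = 4.062500, coefficient = 2
x_4 = 2.2500, f(x_4) = 6.062500, coefficient = 2
x_5 = 2.7500, f(x_5) = 8.562500, coefficient = 1

I ≈ (0.500000/2) × 38.125000 = 9.531250
Exact value: 9.427083
Error: 0.104167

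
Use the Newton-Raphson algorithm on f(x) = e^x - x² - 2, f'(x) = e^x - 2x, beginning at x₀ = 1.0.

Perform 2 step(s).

f(x) = e^x - x² - 2
f'(x) = e^x - 2x
x₀ = 1.0

Newton-Raphson formula: x_{n+1} = x_n - f(x_n)/f'(x_n)

Iteration 1:
  f(1.000000) = -0.281718
  f'(1.000000) = 0.718282
  x_1 = 1.000000 - (-0.281718)/0.718282 = 1.392211
Iteration 2:
  f(1.392211) = 0.085485
  f'(1.392211) = 1.239315
  x_2 = 1.392211 - 0.085485/1.239315 = 1.323233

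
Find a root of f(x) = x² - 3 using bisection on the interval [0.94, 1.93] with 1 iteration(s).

f(x) = x² - 3
Initial interval: [0.94, 1.93]

Iteration 1:
  c_1 = (0.940000 + 1.930000)/2 = 1.435000
  f(c_1) = f(1.435000) = -0.940775
  f(a) × f(c) ≥ 0, new interval: [1.435000, 1.930000]

After 1 iteration(s), the approximation is c_1 = 1.435000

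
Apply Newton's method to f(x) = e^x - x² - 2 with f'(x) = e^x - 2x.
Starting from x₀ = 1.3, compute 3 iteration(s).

f(x) = e^x - x² - 2
f'(x) = e^x - 2x
x₀ = 1.3

Newton-Raphson formula: x_{n+1} = x_n - f(x_n)/f'(x_n)

Iteration 1:
  f(1.300000) = -0.020703
  f'(1.300000) = 1.069297
  x_1 = 1.300000 - (-0.020703)/1.069297 = 1.319362
Iteration 2:
  f(1.319362) = 0.000317
  f'(1.319362) = 1.102309
  x_2 = 1.319362 - 0.000317/1.102309 = 1.319074
Iteration 3:
  f(1.319074) = 0.000000
  f'(1.319074) = 1.101808
  x_3 = 1.319074 - 0.000000/1.101808 = 1.319074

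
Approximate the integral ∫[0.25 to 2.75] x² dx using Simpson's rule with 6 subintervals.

f(x) = x²
a = 0.25, b = 2.75, n = 6
h = (b - a)/n = 0.416667

Simpson's rule: (h/3)[f(x₀) + 4f(x₁) + 2f(x₂) + ... + f(xₙ)]

x_0 = 0.2500, f(x_0) = 0.062500, coefficient = 1
x_1 = 0.6667, f(x_1) = 0.444444, coefficient = 4
x_2 = 1.0833, f(x_2) = 1.173611, coefficient = 2
x_3 = 1.5000, f(x_3) = 2.250000, coefficient = 4
x_4 = 1.9167, f(x_4) = 3.673611, coefficient = 2
x_5 = 2.3333, f(x_5) = 5.444444, coefficient = 4
x_6 = 2.7500, f(x_6) = 7.562500, coefficient = 1

I ≈ (0.416667/3) × 49.875000 = 6.927083
Exact value: 6.927083
Error: 0.000000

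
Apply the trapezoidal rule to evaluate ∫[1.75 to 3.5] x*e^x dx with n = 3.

f(x) = x*e^x
a = 1.75, b = 3.5, n = 3
h = (b - a)/n = 0.583333

Trapezoidal rule: (h/2)[f(x₀) + 2f(x₁) + 2f(x₂) + ... + f(xₙ)]

x_0 = 1.7500, f(x_0) = 10.070555, coefficient = 1
x_1 = 2.3333, f(x_1) = 24.061937, coefficient = 2
x_2 = 2.9167, f(x_2) = 53.898793, coefficient = 2
x_3 = 3.5000, f(x_3) = 115.904082, coefficient = 1

I ≈ (0.583333/2) × 281.896095 = 82.219694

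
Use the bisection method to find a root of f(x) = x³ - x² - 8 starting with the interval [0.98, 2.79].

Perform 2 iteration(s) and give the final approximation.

f(x) = x³ - x² - 8
Initial interval: [0.98, 2.79]

Iteration 1:
  c_1 = (0.980000 + 2.790000)/2 = 1.885000
  f(c_1) = f(1.885000) = -4.855396
  f(a) × f(c) ≥ 0, new interval: [1.885000, 2.790000]
Iteration 2:
  c_2 = (1.885000 + 2.790000)/2 = 2.337500
  f(c_2) = f(2.337500) = -0.692025
  f(a) × f(c) ≥ 0, new interval: [2.337500, 2.790000]

After 2 iteration(s), the approximation is c_2 = 2.337500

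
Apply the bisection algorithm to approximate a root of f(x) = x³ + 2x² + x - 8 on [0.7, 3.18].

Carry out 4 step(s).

f(x) = x³ + 2x² + x - 8
Initial interval: [0.7, 3.18]

Iteration 1:
  c_1 = (0.700000 + 3.180000)/2 = 1.940000
  f(c_1) = f(1.940000) = 8.768584
  f(a) × f(c) < 0, new interval: [0.700000, 1.940000]
Iteration 2:
  c_2 = (0.700000 + 1.940000)/2 = 1.320000
  f(c_2) = f(1.320000) = -0.895232
  f(a) × f(c) ≥ 0, new interval: [1.320000, 1.940000]
Iteration 3:
  c_3 = (1.320000 + 1.940000)/2 = 1.630000
  f(c_3) = f(1.630000) = 3.274547
  f(a) × f(c) < 0, new interval: [1.320000, 1.630000]
Iteration 4:
  c_4 = (1.320000 + 1.630000)/2 = 1.475000
  f(c_4) = f(1.475000) = 1.035297
  f(a) × f(c) < 0, new interval: [1.320000, 1.475000]

After 4 iteration(s), the approximation is c_4 = 1.475000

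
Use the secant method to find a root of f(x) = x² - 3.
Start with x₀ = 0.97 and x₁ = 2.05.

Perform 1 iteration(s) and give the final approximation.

f(x) = x² - 3
x₀ = 0.97, x₁ = 2.05

Secant formula: x_{n+1} = x_n - f(x_n)(x_n - x_{n-1})/(f(x_n) - f(x_{n-1}))

Iteration 1:
  f(0.970000) = -2.059100
  f(2.050000) = 1.202500
  x_2 = 2.050000 - 1.202500×(2.050000 - 0.970000)/(1.202500 - (-2.059100))
       = 1.651821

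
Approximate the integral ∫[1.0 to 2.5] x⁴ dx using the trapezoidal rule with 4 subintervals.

f(x) = x⁴
a = 1.0, b = 2.5, n = 4
h = (b - a)/n = 0.375000

Trapezoidal rule: (h/2)[f(x₀) + 2f(x₁) + 2f(x₂) + ... + f(xₙ)]

x_0 = 1.0000, f(x_0) = 1.000000, coefficient = 1
x_1 = 1.3750, f(x_1) = 3.574463, coefficient = 2
x_2 = 1.7500, f(x_2) = 9.378906, coefficient = 2
x_3 = 2.1250, f(x_3) = 20.390869, coefficient = 2
x_4 = 2.5000, f(x_4) = 39.062500, coefficient = 1

I ≈ (0.375000/2) × 106.750977 = 20.015808
Exact value: 19.331250
Error: 0.684558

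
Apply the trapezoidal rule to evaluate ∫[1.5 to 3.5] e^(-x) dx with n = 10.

f(x) = e^(-x)
a = 1.5, b = 3.5, n = 10
h = (b - a)/n = 0.200000

Trapezoidal rule: (h/2)[f(x₀) + 2f(x₁) + 2f(x₂) + ... + f(xₙ)]

x_0 = 1.5000, f(x_0) = 0.223130, coefficient = 1
x_1 = 1.7000, f(x_1) = 0.182684, coefficient = 2
x_2 = 1.9000, f(x_2) = 0.149569, coefficient = 2
x_3 = 2.1000, f(x_3) = 0.122456, coefficient = 2
x_4 = 2.3000, f(x_4) = 0.100259, coefficient = 2
x_5 = 2.5000, f(x_5) = 0.082085, coefficient = 2
x_6 = 2.7000, f(x_6) = 0.067206, coefficient = 2
x_7 = 2.9000, f(x_7) = 0.055023, coefficient = 2
x_8 = 3.1000, f(x_8) = 0.045049, coefficient = 2
x_9 = 3.3000, f(x_9) = 0.036883, coefficient = 2
x_10 = 3.5000, f(x_10) = 0.030197, coefficient = 1

I ≈ (0.200000/2) × 1.935755 = 0.193575
Exact value: 0.192933
Error: 0.000643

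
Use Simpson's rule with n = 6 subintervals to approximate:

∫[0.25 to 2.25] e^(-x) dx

f(x) = e^(-x)
a = 0.25, b = 2.25, n = 6
h = (b - a)/n = 0.333333

Simpson's rule: (h/3)[f(x₀) + 4f(x₁) + 2f(x₂) + ... + f(xₙ)]

x_0 = 0.2500, f(x_0) = 0.778801, coefficient = 1
x_1 = 0.5833, f(x_1) = 0.558035, coefficient = 4
x_2 = 0.9167, f(x_2) = 0.399850, coefficient = 2
x_3 = 1.2500, f(x_3) = 0.286505, coefficient = 4
x_4 = 1.5833, f(x_4) = 0.205290, coefficient = 2
x_5 = 1.9167, f(x_5) = 0.147096, coefficient = 4
x_6 = 2.2500, f(x_6) = 0.105399, coefficient = 1

I ≈ (0.333333/3) × 6.061024 = 0.673447
Exact value: 0.673402
Error: 0.000046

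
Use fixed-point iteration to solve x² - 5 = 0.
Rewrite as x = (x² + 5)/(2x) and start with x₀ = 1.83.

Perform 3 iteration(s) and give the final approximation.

Equation: x² - 5 = 0
Fixed-point form: x = (x² + 5)/(2x)
x₀ = 1.83

x_1 = g(1.830000) = 2.281120
x_2 = g(2.281120) = 2.236513
x_3 = g(2.236513) = 2.236068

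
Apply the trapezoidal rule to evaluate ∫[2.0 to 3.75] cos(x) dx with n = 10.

f(x) = cos(x)
a = 2.0, b = 3.75, n = 10
h = (b - a)/n = 0.175000

Trapezoidal rule: (h/2)[f(x₀) + 2f(x₁) + 2f(x₂) + ... + f(xₙ)]

x_0 = 2.0000, f(x_0) = -0.416147, coefficient = 1
x_1 = 2.1750, f(x_1) = -0.568107, coefficient = 2
x_2 = 2.3500, f(x_2) = -0.702713, coefficient = 2
x_3 = 2.5250, f(x_3) = -0.815854, coefficient = 2
x_4 = 2.7000, f(x_4) = -0.904072, coefficient = 2
x_5 = 2.8750, f(x_5) = -0.964674, coefficient = 2
x_6 = 3.0500, f(x_6) = -0.995808, coefficient = 2
x_7 = 3.2250, f(x_7) = -0.996524, coefficient = 2
x_8 = 3.4000, f(x_8) = -0.966798, coefficient = 2
x_9 = 3.5750, f(x_9) = -0.907540, coefficient = 2
x_10 = 3.7500, f(x_10) = -0.820559, coefficient = 1

I ≈ (0.175000/2) × -16.880886 = -1.477078
Exact value: -1.480859
Error: 0.003781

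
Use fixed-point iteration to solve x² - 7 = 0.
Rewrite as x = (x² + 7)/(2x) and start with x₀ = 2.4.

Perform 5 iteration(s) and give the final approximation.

Equation: x² - 7 = 0
Fixed-point form: x = (x² + 7)/(2x)
x₀ = 2.4

x_1 = g(2.400000) = 2.658333
x_2 = g(2.658333) = 2.645781
x_3 = g(2.645781) = 2.645751
x_4 = g(2.645751) = 2.645751
x_5 = g(2.645751) = 2.645751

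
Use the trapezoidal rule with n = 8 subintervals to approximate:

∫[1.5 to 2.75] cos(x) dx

f(x) = cos(x)
a = 1.5, b = 2.75, n = 8
h = (b - a)/n = 0.156250

Trapezoidal rule: (h/2)[f(x₀) + 2f(x₁) + 2f(x₂) + ... + f(xₙ)]

x_0 = 1.5000, f(x_0) = 0.070737, coefficient = 1
x_1 = 1.6562, f(x_1) = -0.085350, coefficient = 2
x_2 = 1.8125, f(x_2) = -0.239357, coefficient = 2
x_3 = 1.9688, f(x_3) = -0.387533, coefficient = 2
x_4 = 2.1250, f(x_4) = -0.526266, coefficient = 2
x_5 = 2.2812, f(x_5) = -0.652178, coefficient = 2
x_6 = 2.4375, f(x_6) = -0.762199, coefficient = 2
x_7 = 2.5938, f(x_7) = -0.853650, coefficient = 2
x_8 = 2.7500, f(x_8) = -0.924302, coefficient = 1

I ≈ (0.156250/2) × -7.866631 = -0.614581
Exact value: -0.615834
Error: 0.001253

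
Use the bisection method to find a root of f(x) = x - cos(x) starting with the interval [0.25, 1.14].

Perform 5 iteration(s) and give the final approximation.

f(x) = x - cos(x)
Initial interval: [0.25, 1.14]

Iteration 1:
  c_1 = (0.250000 + 1.140000)/2 = 0.695000
  f(c_1) = f(0.695000) = -0.073054
  f(a) × f(c) ≥ 0, new interval: [0.695000, 1.140000]
Iteration 2:
  c_2 = (0.695000 + 1.140000)/2 = 0.917500
  f(c_2) = f(0.917500) = 0.309693
  f(a) × f(c) < 0, new interval: [0.695000, 0.917500]
Iteration 3:
  c_3 = (0.695000 + 0.917500)/2 = 0.806250
  f(c_3) = f(0.806250) = 0.114040
  f(a) × f(c) < 0, new interval: [0.695000, 0.806250]
Iteration 4:
  c_4 = (0.695000 + 0.806250)/2 = 0.750625
  f(c_4) = f(0.750625) = 0.019362
  f(a) × f(c) < 0, new interval: [0.695000, 0.750625]
Iteration 5:
  c_5 = (0.695000 + 0.750625)/2 = 0.722812
  f(c_5) = f(0.722812) = -0.027136
  f(a) × f(c) ≥ 0, new interval: [0.722812, 0.750625]

After 5 iteration(s), the approximation is c_5 = 0.722812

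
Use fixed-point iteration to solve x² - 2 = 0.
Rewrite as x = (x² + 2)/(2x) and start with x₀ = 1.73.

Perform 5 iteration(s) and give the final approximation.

Equation: x² - 2 = 0
Fixed-point form: x = (x² + 2)/(2x)
x₀ = 1.73

x_1 = g(1.730000) = 1.443035
x_2 = g(1.443035) = 1.414501
x_3 = g(1.414501) = 1.414214
x_4 = g(1.414214) = 1.414214
x_5 = g(1.414214) = 1.414214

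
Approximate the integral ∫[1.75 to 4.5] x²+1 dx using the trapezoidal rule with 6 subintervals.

f(x) = x²+1
a = 1.75, b = 4.5, n = 6
h = (b - a)/n = 0.458333

Trapezoidal rule: (h/2)[f(x₀) + 2f(x₁) + 2f(x₂) + ... + f(xₙ)]

x_0 = 1.7500, f(x_0) = 4.062500, coefficient = 1
x_1 = 2.2083, f(x_1) = 5.876736, coefficient = 2
x_2 = 2.6667, f(x_2) = 8.111111, coefficient = 2
x_3 = 3.1250, f(x_3) = 10.765625, coefficient = 2
x_4 = 3.5833, f(x_4) = 13.840278, coefficient = 2
x_5 = 4.0417, f(x_5) = 17.335069, coefficient = 2
x_6 = 4.5000, f(x_6) = 21.250000, coefficient = 1

I ≈ (0.458333/2) × 137.170139 = 31.434823
Exact value: 31.338542
Error: 0.096282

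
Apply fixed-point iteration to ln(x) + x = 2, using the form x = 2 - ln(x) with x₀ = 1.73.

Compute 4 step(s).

Equation: ln(x) + x = 2
Fixed-point form: x = 2 - ln(x)
x₀ = 1.73

x_1 = g(1.730000) = 1.451879
x_2 = g(1.451879) = 1.627142
x_3 = g(1.627142) = 1.513175
x_4 = g(1.513175) = 1.585790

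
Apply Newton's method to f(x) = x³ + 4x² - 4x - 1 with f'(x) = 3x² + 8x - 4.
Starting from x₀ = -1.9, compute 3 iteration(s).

f(x) = x³ + 4x² - 4x - 1
f'(x) = 3x² + 8x - 4
x₀ = -1.9

Newton-Raphson formula: x_{n+1} = x_n - f(x_n)/f'(x_n)

Iteration 1:
  f(-1.900000) = 14.181000
  f'(-1.900000) = -8.370000
  x_1 = -1.900000 - 14.181000/(-8.370000) = -0.205735
Iteration 2:
  f(-0.205735) = -0.016462
  f'(-0.205735) = -5.518898
  x_2 = -0.205735 - (-0.016462)/(-5.518898) = -0.208718
Iteration 3:
  f(-0.208718) = 0.000030
  f'(-0.208718) = -5.539052
  x_3 = -0.208718 - 0.000030/(-5.539052) = -0.208712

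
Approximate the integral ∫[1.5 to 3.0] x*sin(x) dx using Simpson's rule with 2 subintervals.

f(x) = x*sin(x)
a = 1.5, b = 3.0, n = 2
h = (b - a)/n = 0.750000

Simpson's rule: (h/3)[f(x₀) + 4f(x₁) + 2f(x₂) + ... + f(xₙ)]

x_0 = 1.5000, f(x_0) = 1.496242, coefficient = 1
x_1 = 2.2500, f(x_1) = 1.750665, coefficient = 4
x_2 = 3.0000, f(x_2) = 0.423360, coefficient = 1

I ≈ (0.750000/3) × 8.922261 = 2.230565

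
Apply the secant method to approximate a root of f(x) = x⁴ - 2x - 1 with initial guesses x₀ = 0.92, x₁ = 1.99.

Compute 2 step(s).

f(x) = x⁴ - 2x - 1
x₀ = 0.92, x₁ = 1.99

Secant formula: x_{n+1} = x_n - f(x_n)(x_n - x_{n-1})/(f(x_n) - f(x_{n-1}))

Iteration 1:
  f(0.920000) = -2.123607
  f(1.990000) = 10.702392
  x_2 = 1.990000 - 10.702392×(1.990000 - 0.920000)/(10.702392 - (-2.123607))
       = 1.097160
Iteration 2:
  f(1.990000) = 10.702392
  f(1.097160) = -1.745280
  x_3 = 1.097160 - (-1.745280)×(1.097160 - 1.990000)/(-1.745280 - 10.702392)
       = 1.222345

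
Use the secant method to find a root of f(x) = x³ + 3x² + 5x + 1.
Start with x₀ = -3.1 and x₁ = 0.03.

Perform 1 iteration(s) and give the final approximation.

f(x) = x³ + 3x² + 5x + 1
x₀ = -3.1, x₁ = 0.03

Secant formula: x_{n+1} = x_n - f(x_n)(x_n - x_{n-1})/(f(x_n) - f(x_{n-1}))

Iteration 1:
  f(-3.100000) = -15.461000
  f(0.030000) = 1.152727
  x_2 = 0.030000 - 1.152727×(0.030000 - (-3.100000))/(1.152727 - (-15.461000))
       = -0.187172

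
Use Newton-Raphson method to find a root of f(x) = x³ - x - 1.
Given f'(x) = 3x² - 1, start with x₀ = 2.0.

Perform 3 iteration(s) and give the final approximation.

f(x) = x³ - x - 1
f'(x) = 3x² - 1
x₀ = 2.0

Newton-Raphson formula: x_{n+1} = x_n - f(x_n)/f'(x_n)

Iteration 1:
  f(2.000000) = 5.000000
  f'(2.000000) = 11.000000
  x_1 = 2.000000 - 5.000000/11.000000 = 1.545455
Iteration 2:
  f(1.545455) = 1.145755
  f'(1.545455) = 6.165289
  x_2 = 1.545455 - 1.145755/6.165289 = 1.359615
Iteration 3:
  f(1.359615) = 0.153705
  f'(1.359615) = 4.545658
  x_3 = 1.359615 - 0.153705/4.545658 = 1.325801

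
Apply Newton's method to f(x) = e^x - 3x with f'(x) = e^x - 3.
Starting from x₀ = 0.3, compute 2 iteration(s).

f(x) = e^x - 3x
f'(x) = e^x - 3
x₀ = 0.3

Newton-Raphson formula: x_{n+1} = x_n - f(x_n)/f'(x_n)

Iteration 1:
  f(0.300000) = 0.449859
  f'(0.300000) = -1.650141
  x_1 = 0.300000 - 0.449859/(-1.650141) = 0.572618
Iteration 2:
  f(0.572618) = 0.055048
  f'(0.572618) = -1.227097
  x_2 = 0.572618 - 0.055048/(-1.227097) = 0.617479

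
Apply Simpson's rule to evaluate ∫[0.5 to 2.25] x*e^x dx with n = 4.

f(x) = x*e^x
a = 0.5, b = 2.25, n = 4
h = (b - a)/n = 0.437500

Simpson's rule: (h/3)[f(x₀) + 4f(x₁) + 2f(x₂) + ... + f(xₙ)]

x_0 = 0.5000, f(x_0) = 0.824361, coefficient = 1
x_1 = 0.9375, f(x_1) = 2.393990, coefficient = 4
x_2 = 1.3750, f(x_2) = 5.438230, coefficient = 2
x_3 = 1.8125, f(x_3) = 11.102909, coefficient = 4
x_4 = 2.2500, f(x_4) = 21.347406, coefficient = 1

I ≈ (0.437500/3) × 87.035822 = 12.692724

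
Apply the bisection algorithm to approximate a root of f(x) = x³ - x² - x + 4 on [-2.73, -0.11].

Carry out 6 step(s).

f(x) = x³ - x² - x + 4
Initial interval: [-2.73, -0.11]

Iteration 1:
  c_1 = (-2.730000 + (-0.110000))/2 = -1.420000
  f(c_1) = f(-1.420000) = 0.540312
  f(a) × f(c) < 0, new interval: [-2.730000, -1.420000]
Iteration 2:
  c_2 = (-2.730000 + (-1.420000))/2 = -2.075000
  f(c_2) = f(-2.075000) = -7.164797
  f(a) × f(c) ≥ 0, new interval: [-2.075000, -1.420000]
Iteration 3:
  c_3 = (-2.075000 + (-1.420000))/2 = -1.747500
  f(c_3) = f(-1.747500) = -2.642695
  f(a) × f(c) ≥ 0, new interval: [-1.747500, -1.420000]
Iteration 4:
  c_4 = (-1.747500 + (-1.420000))/2 = -1.583750
  f(c_4) = f(-1.583750) = -0.896977
  f(a) × f(c) ≥ 0, new interval: [-1.583750, -1.420000]
Iteration 5:
  c_5 = (-1.583750 + (-1.420000))/2 = -1.501875
  f(c_5) = f(-1.501875) = -0.141426
  f(a) × f(c) ≥ 0, new interval: [-1.501875, -1.420000]
Iteration 6:
  c_6 = (-1.501875 + (-1.420000))/2 = -1.460938
  f(c_6) = f(-1.460938) = 0.208464
  f(a) × f(c) < 0, new interval: [-1.501875, -1.460938]

After 6 iteration(s), the approximation is c_6 = -1.460938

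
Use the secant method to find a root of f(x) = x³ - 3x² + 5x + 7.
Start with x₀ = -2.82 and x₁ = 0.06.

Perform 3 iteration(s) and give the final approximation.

f(x) = x³ - 3x² + 5x + 7
x₀ = -2.82, x₁ = 0.06

Secant formula: x_{n+1} = x_n - f(x_n)(x_n - x_{n-1})/(f(x_n) - f(x_{n-1}))

Iteration 1:
  f(-2.820000) = -53.382968
  f(0.060000) = 7.289416
  x_2 = 0.060000 - 7.289416×(0.060000 - (-2.820000))/(7.289416 - (-53.382968))
       = -0.286014
Iteration 2:
  f(0.060000) = 7.289416
  f(-0.286014) = 5.301118
  x_3 = -0.286014 - 5.301118×(-0.286014 - 0.060000)/(5.301118 - 7.289416)
       = -1.208544
Iteration 3:
  f(-0.286014) = 5.301118
  f(-1.208544) = -5.189625
  x_4 = -1.208544 - (-5.189625)×(-1.208544 - (-0.286014))/(-5.189625 - 5.301118)
       = -0.752181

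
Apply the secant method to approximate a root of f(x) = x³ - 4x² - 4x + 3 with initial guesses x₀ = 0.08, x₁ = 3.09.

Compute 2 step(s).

f(x) = x³ - 4x² - 4x + 3
x₀ = 0.08, x₁ = 3.09

Secant formula: x_{n+1} = x_n - f(x_n)(x_n - x_{n-1})/(f(x_n) - f(x_{n-1}))

Iteration 1:
  f(0.080000) = 2.654912
  f(3.090000) = -18.048771
  x_2 = 3.090000 - (-18.048771)×(3.090000 - 0.080000)/(-18.048771 - 2.654912)
       = 0.465984
Iteration 2:
  f(3.090000) = -18.048771
  f(0.465984) = 0.368686
  x_3 = 0.465984 - 0.368686×(0.465984 - 3.090000)/(0.368686 - (-18.048771))
       = 0.518512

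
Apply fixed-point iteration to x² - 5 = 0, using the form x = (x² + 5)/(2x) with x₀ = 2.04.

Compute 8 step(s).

Equation: x² - 5 = 0
Fixed-point form: x = (x² + 5)/(2x)
x₀ = 2.04

x_1 = g(2.040000) = 2.245490
x_2 = g(2.245490) = 2.236088
x_3 = g(2.236088) = 2.236068
x_4 = g(2.236068) = 2.236068
x_5 = g(2.236068) = 2.236068
x_6 = g(2.236068) = 2.236068
x_7 = g(2.236068) = 2.236068
x_8 = g(2.236068) = 2.236068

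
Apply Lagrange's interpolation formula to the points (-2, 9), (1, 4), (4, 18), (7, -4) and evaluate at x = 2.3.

Lagrange interpolation formula:
P(x) = Σ yᵢ × Lᵢ(x)
where Lᵢ(x) = Π_{j≠i} (x - xⱼ)/(xᵢ - xⱼ)

L_0(2.3) = (2.3 - 1)/(-2 - 1) × (2.3 - 4)/(-2 - 4) × (2.3 - 7)/(-2 - 7) = -0.064117
L_1(2.3) = (2.3 - (-2))/(1 - (-2)) × (2.3 - 4)/(1 - 4) × (2.3 - 7)/(1 - 7) = 0.636241
L_2(2.3) = (2.3 - (-2))/(4 - (-2)) × (2.3 - 1)/(4 - 1) × (2.3 - 7)/(4 - 7) = 0.486537
L_3(2.3) = (2.3 - (-2))/(7 - (-2)) × (2.3 - 1)/(7 - 1) × (2.3 - 4)/(7 - 4) = -0.058660

P(2.3) = 9×L_0(2.3) + 4×L_1(2.3) + 18×L_2(2.3) + (-4)×L_3(2.3)
P(2.3) = 10.960216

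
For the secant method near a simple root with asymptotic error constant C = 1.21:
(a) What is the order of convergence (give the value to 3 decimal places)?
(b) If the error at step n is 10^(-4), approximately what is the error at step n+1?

(a) Secant method has superlinear convergence with order φ = (1+√5)/2 ≈ 1.618.
    This means |e_{n+1}| ≈ C|e_n|^1.618.

(b) With |e_n| = 10^(-4) and C = 1.21:
    |e_{n+1}| ≈ 1.21 × (10^(-4))^1.618 = 1.21 × 10^(-6.47)

(a) ≈ 1.618 (golden ratio); (b) |e_{n+1}| ≈ 4.080e-07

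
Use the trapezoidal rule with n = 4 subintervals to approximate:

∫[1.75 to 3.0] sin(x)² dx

f(x) = sin(x)²
a = 1.75, b = 3.0, n = 4
h = (b - a)/n = 0.312500

Trapezoidal rule: (h/2)[f(x₀) + 2f(x₁) + 2f(x₂) + ... + f(xₙ)]

x_0 = 1.7500, f(x_0) = 0.968228, coefficient = 1
x_1 = 2.0625, f(x_1) = 0.777095, coefficient = 2
x_2 = 2.3750, f(x_2) = 0.481199, coefficient = 2
x_3 = 2.6875, f(x_3) = 0.192411, coefficient = 2
x_4 = 3.0000, f(x_4) = 0.019915, coefficient = 1

I ≈ (0.312500/2) × 3.889553 = 0.607743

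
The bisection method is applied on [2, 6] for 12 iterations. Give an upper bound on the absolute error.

Bisection error bound: |error| ≤ (b-a)/2^n
|error| ≤ (6 - 2)/2^12 = 4/2^12
|error| ≤ 0.0009765625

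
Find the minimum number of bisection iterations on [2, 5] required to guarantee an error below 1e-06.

We need (b-a)/2^n ≤ 1e-06
(5 - 2)/2^n ≤ 1e-06
3/2^n ≤ 1e-06
2^n ≥ 3000000
n ≥ log₂(3000000) = 21.52
n ≥ 22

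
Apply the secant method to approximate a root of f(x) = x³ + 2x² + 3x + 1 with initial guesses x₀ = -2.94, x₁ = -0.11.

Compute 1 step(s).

f(x) = x³ + 2x² + 3x + 1
x₀ = -2.94, x₁ = -0.11

Secant formula: x_{n+1} = x_n - f(x_n)(x_n - x_{n-1})/(f(x_n) - f(x_{n-1}))

Iteration 1:
  f(-2.940000) = -15.944984
  f(-0.110000) = 0.692869
  x_2 = -0.110000 - 0.692869×(-0.110000 - (-2.940000))/(0.692869 - (-15.944984))
       = -0.227853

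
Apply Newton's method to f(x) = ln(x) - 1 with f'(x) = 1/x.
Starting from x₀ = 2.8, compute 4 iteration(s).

f(x) = ln(x) - 1
f'(x) = 1/x
x₀ = 2.8

Newton-Raphson formula: x_{n+1} = x_n - f(x_n)/f'(x_n)

Iteration 1:
  f(2.800000) = 0.029619
  f'(2.800000) = 0.357143
  x_1 = 2.800000 - 0.029619/0.357143 = 2.717066
Iteration 2:
  f(2.717066) = -0.000448
  f'(2.717066) = 0.368044
  x_2 = 2.717066 - (-0.000448)/0.368044 = 2.718282
Iteration 3:
  f(2.718282) = 0.000000
  f'(2.718282) = 0.367879
  x_3 = 2.718282 - 0.000000/0.367879 = 2.718282
Iteration 4:
  f(2.718282) = 0.000000
  f'(2.718282) = 0.367879
  x_4 = 2.718282 - 0.000000/0.367879 = 2.718282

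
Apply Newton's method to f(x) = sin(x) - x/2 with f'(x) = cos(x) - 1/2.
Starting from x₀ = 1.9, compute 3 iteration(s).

f(x) = sin(x) - x/2
f'(x) = cos(x) - 1/2
x₀ = 1.9

Newton-Raphson formula: x_{n+1} = x_n - f(x_n)/f'(x_n)

Iteration 1:
  f(1.900000) = -0.003700
  f'(1.900000) = -0.823290
  x_1 = 1.900000 - (-0.003700)/(-0.823290) = 1.895506
Iteration 2:
  f(1.895506) = -0.000010
  f'(1.895506) = -0.819034
  x_2 = 1.895506 - (-0.000010)/(-0.819034) = 1.895494
Iteration 3:
  f(1.895494) = 0.000000
  f'(1.895494) = -0.819023
  x_3 = 1.895494 - 0.000000/(-0.819023) = 1.895494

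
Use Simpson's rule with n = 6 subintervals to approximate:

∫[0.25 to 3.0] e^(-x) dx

f(x) = e^(-x)
a = 0.25, b = 3.0, n = 6
h = (b - a)/n = 0.458333

Simpson's rule: (h/3)[f(x₀) + 4f(x₁) + 2f(x₂) + ... + f(xₙ)]

x_0 = 0.2500, f(x_0) = 0.778801, coefficient = 1
x_1 = 0.7083, f(x_1) = 0.492464, coefficient = 4
x_2 = 1.1667, f(x_2) = 0.311403, coefficient = 2
x_3 = 1.6250, f(x_3) = 0.196912, coefficient = 4
x_4 = 2.0833, f(x_4) = 0.124514, coefficient = 2
x_5 = 2.5417, f(x_5) = 0.078735, coefficient = 4
x_6 = 3.0000, f(x_6) = 0.049787, coefficient = 1

I ≈ (0.458333/3) × 4.772867 = 0.729188
Exact value: 0.729014
Error: 0.000174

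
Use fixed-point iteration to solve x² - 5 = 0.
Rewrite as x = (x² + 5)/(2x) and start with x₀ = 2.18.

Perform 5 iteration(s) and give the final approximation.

Equation: x² - 5 = 0
Fixed-point form: x = (x² + 5)/(2x)
x₀ = 2.18

x_1 = g(2.180000) = 2.236789
x_2 = g(2.236789) = 2.236068
x_3 = g(2.236068) = 2.236068
x_4 = g(2.236068) = 2.236068
x_5 = g(2.236068) = 2.236068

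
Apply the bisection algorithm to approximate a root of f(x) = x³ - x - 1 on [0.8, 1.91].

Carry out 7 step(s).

f(x) = x³ - x - 1
Initial interval: [0.8, 1.91]

Iteration 1:
  c_1 = (0.800000 + 1.910000)/2 = 1.355000
  f(c_1) = f(1.355000) = 0.132814
  f(a) × f(c) < 0, new interval: [0.800000, 1.355000]
Iteration 2:
  c_2 = (0.800000 + 1.355000)/2 = 1.077500
  f(c_2) = f(1.077500) = -0.826516
  f(a) × f(c) ≥ 0, new interval: [1.077500, 1.355000]
Iteration 3:
  c_3 = (1.077500 + 1.355000)/2 = 1.216250
  f(c_3) = f(1.216250) = -0.417095
  f(a) × f(c) ≥ 0, new interval: [1.216250, 1.355000]
Iteration 4:
  c_4 = (1.216250 + 1.355000)/2 = 1.285625
  f(c_4) = f(1.285625) = -0.160703
  f(a) × f(c) ≥ 0, new interval: [1.285625, 1.355000]
Iteration 5:
  c_5 = (1.285625 + 1.355000)/2 = 1.320312
  f(c_5) = f(1.320312) = -0.018711
  f(a) × f(c) ≥ 0, new interval: [1.320312, 1.355000]
Iteration 6:
  c_6 = (1.320312 + 1.355000)/2 = 1.337656
  f(c_6) = f(1.337656) = 0.055845
  f(a) × f(c) < 0, new interval: [1.320312, 1.337656]
Iteration 7:
  c_7 = (1.320312 + 1.337656)/2 = 1.328984
  f(c_7) = f(1.328984) = 0.018267
  f(a) × f(c) < 0, new interval: [1.320312, 1.328984]

After 7 iteration(s), the approximation is c_7 = 1.328984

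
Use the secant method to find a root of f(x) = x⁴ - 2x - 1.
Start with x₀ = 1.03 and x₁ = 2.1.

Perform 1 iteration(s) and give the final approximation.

f(x) = x⁴ - 2x - 1
x₀ = 1.03, x₁ = 2.1

Secant formula: x_{n+1} = x_n - f(x_n)(x_n - x_{n-1})/(f(x_n) - f(x_{n-1}))

Iteration 1:
  f(1.030000) = -1.934491
  f(2.100000) = 14.248100
  x_2 = 2.100000 - 14.248100×(2.100000 - 1.030000)/(14.248100 - (-1.934491))
       = 1.157909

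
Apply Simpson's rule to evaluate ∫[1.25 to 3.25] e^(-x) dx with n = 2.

f(x) = e^(-x)
a = 1.25, b = 3.25, n = 2
h = (b - a)/n = 1.000000

Simpson's rule: (h/3)[f(x₀) + 4f(x₁) + 2f(x₂) + ... + f(xₙ)]

x_0 = 1.2500, f(x_0) = 0.286505, coefficient = 1
x_1 = 2.2500, f(x_1) = 0.105399, coefficient = 4
x_2 = 3.2500, f(x_2) = 0.038774, coefficient = 1

I ≈ (1.000000/3) × 0.746876 = 0.248959
Exact value: 0.247731
Error: 0.001228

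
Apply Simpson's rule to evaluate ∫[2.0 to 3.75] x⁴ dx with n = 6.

f(x) = x⁴
a = 2.0, b = 3.75, n = 6
h = (b - a)/n = 0.291667

Simpson's rule: (h/3)[f(x₀) + 4f(x₁) + 2f(x₂) + ... + f(xₙ)]

x_0 = 2.0000, f(x_0) = 16.000000, coefficient = 1
x_1 = 2.2917, f(x_1) = 27.580732, coefficient = 4
x_2 = 2.5833, f(x_2) = 44.537085, coefficient = 2
x_3 = 2.8750, f(x_3) = 68.320557, coefficient = 4
x_4 = 3.1667, f(x_4) = 100.556327, coefficient = 2
x_5 = 3.4583, f(x_5) = 143.043261, coefficient = 4
x_6 = 3.7500, f(x_6) = 197.753906, coefficient = 1

I ≈ (0.291667/3) × 1459.718931 = 141.917118
Exact value: 141.915430
Error: 0.001689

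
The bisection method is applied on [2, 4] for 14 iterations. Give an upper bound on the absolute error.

Bisection error bound: |error| ≤ (b-a)/2^n
|error| ≤ (4 - 2)/2^14 = 2/2^14
|error| ≤ 0.0001220703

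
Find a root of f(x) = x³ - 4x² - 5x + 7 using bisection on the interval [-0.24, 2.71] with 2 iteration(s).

f(x) = x³ - 4x² - 5x + 7
Initial interval: [-0.24, 2.71]

Iteration 1:
  c_1 = (-0.240000 + 2.710000)/2 = 1.235000
  f(c_1) = f(1.235000) = -3.392247
  f(a) × f(c) < 0, new interval: [-0.240000, 1.235000]
Iteration 2:
  c_2 = (-0.240000 + 1.235000)/2 = 0.497500
  f(c_2) = f(0.497500) = 3.645609
  f(a) × f(c) ≥ 0, new interval: [0.497500, 1.235000]

After 2 iteration(s), the approximation is c_2 = 0.497500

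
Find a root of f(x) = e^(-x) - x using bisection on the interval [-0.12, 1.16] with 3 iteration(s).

f(x) = e^(-x) - x
Initial interval: [-0.12, 1.16]

Iteration 1:
  c_1 = (-0.120000 + 1.160000)/2 = 0.520000
  f(c_1) = f(0.520000) = 0.074521
  f(a) × f(c) ≥ 0, new interval: [0.520000, 1.160000]
Iteration 2:
  c_2 = (0.520000 + 1.160000)/2 = 0.840000
  f(c_2) = f(0.840000) = -0.408289
  f(a) × f(c) < 0, new interval: [0.520000, 0.840000]
Iteration 3:
  c_3 = (0.520000 + 0.840000)/2 = 0.680000
  f(c_3) = f(0.680000) = -0.173383
  f(a) × f(c) < 0, new interval: [0.520000, 0.680000]

After 3 iteration(s), the approximation is c_3 = 0.680000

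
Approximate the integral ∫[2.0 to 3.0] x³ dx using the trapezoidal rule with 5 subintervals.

f(x) = x³
a = 2.0, b = 3.0, n = 5
h = (b - a)/n = 0.200000

Trapezoidal rule: (h/2)[f(x₀) + 2f(x₁) + 2f(x₂) + ... + f(xₙ)]

x_0 = 2.0000, f(x_0) = 8.000000, coefficient = 1
x_1 = 2.2000, f(x_1) = 10.648000, coefficient = 2
x_2 = 2.4000, f(x_2) = 13.824000, coefficient = 2
x_3 = 2.6000, f(x_3) = 17.576000, coefficient = 2
x_4 = 2.8000, f(x_4) = 21.952000, coefficient = 2
x_5 = 3.0000, f(x_5) = 27.000000, coefficient = 1

I ≈ (0.200000/2) × 163.000000 = 16.300000
Exact value: 16.250000
Error: 0.050000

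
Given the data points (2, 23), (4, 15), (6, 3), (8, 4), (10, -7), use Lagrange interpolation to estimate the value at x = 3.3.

Lagrange interpolation formula:
P(x) = Σ yᵢ × Lᵢ(x)
where Lᵢ(x) = Π_{j≠i} (x - xⱼ)/(xᵢ - xⱼ)

L_0(3.3) = (3.3 - 4)/(2 - 4) × (3.3 - 6)/(2 - 6) × (3.3 - 8)/(2 - 8) × (3.3 - 10)/(2 - 10) = 0.154990
L_1(3.3) = (3.3 - 2)/(4 - 2) × (3.3 - 6)/(4 - 6) × (3.3 - 8)/(4 - 8) × (3.3 - 10)/(4 - 10) = 1.151353
L_2(3.3) = (3.3 - 2)/(6 - 2) × (3.3 - 4)/(6 - 4) × (3.3 - 8)/(6 - 8) × (3.3 - 10)/(6 - 10) = -0.447748
L_3(3.3) = (3.3 - 2)/(8 - 2) × (3.3 - 4)/(8 - 4) × (3.3 - 6)/(8 - 6) × (3.3 - 10)/(8 - 10) = 0.171478
L_4(3.3) = (3.3 - 2)/(10 - 2) × (3.3 - 4)/(10 - 4) × (3.3 - 6)/(10 - 6) × (3.3 - 8)/(10 - 8) = -0.030073

P(3.3) = 23×L_0(3.3) + 15×L_1(3.3) + 3×L_2(3.3) + 4×L_3(3.3) + (-7)×L_4(3.3)
P(3.3) = 20.388239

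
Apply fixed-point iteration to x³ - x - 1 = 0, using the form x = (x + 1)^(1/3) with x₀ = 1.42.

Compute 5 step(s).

Equation: x³ - x - 1 = 0
Fixed-point form: x = (x + 1)^(1/3)
x₀ = 1.42

x_1 = g(1.420000) = 1.342575
x_2 = g(1.342575) = 1.328101
x_3 = g(1.328101) = 1.325360
x_4 = g(1.325360) = 1.324840
x_5 = g(1.324840) = 1.324741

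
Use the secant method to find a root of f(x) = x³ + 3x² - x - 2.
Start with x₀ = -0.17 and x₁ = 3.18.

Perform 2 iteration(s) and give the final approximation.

f(x) = x³ + 3x² - x - 2
x₀ = -0.17, x₁ = 3.18

Secant formula: x_{n+1} = x_n - f(x_n)(x_n - x_{n-1})/(f(x_n) - f(x_{n-1}))

Iteration 1:
  f(-0.170000) = -1.748213
  f(3.180000) = 57.314632
  x_2 = 3.180000 - 57.314632×(3.180000 - (-0.170000))/(57.314632 - (-1.748213))
       = -0.070843
Iteration 2:
  f(3.180000) = 57.314632
  f(-0.070843) = -1.914457
  x_3 = -0.070843 - (-1.914457)×(-0.070843 - 3.180000)/(-1.914457 - 57.314632)
       = 0.034234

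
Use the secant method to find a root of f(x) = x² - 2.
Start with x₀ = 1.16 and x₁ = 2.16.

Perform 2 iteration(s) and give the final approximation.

f(x) = x² - 2
x₀ = 1.16, x₁ = 2.16

Secant formula: x_{n+1} = x_n - f(x_n)(x_n - x_{n-1})/(f(x_n) - f(x_{n-1}))

Iteration 1:
  f(1.160000) = -0.654400
  f(2.160000) = 2.665600
  x_2 = 2.160000 - 2.665600×(2.160000 - 1.160000)/(2.665600 - (-0.654400))
       = 1.357108
Iteration 2:
  f(2.160000) = 2.665600
  f(1.357108) = -0.158257
  x_3 = 1.357108 - (-0.158257)×(1.357108 - 2.160000)/(-0.158257 - 2.665600)
       = 1.402105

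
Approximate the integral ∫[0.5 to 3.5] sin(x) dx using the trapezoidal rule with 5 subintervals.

f(x) = sin(x)
a = 0.5, b = 3.5, n = 5
h = (b - a)/n = 0.600000

Trapezoidal rule: (h/2)[f(x₀) + 2f(x₁) + 2f(x₂) + ... + f(xₙ)]

x_0 = 0.5000, f(x_0) = 0.479426, coefficient = 1
x_1 = 1.1000, f(x_1) = 0.891207, coefficient = 2
x_2 = 1.7000, f(x_2) = 0.991665, coefficient = 2
x_3 = 2.3000, f(x_3) = 0.745705, coefficient = 2
x_4 = 2.9000, f(x_4) = 0.239249, coefficient = 2
x_5 = 3.5000, f(x_5) = -0.350783, coefficient = 1

I ≈ (0.600000/2) × 5.864296 = 1.759289
Exact value: 1.814039
Error: 0.054751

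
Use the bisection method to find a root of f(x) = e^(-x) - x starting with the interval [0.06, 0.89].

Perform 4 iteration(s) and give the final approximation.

f(x) = e^(-x) - x
Initial interval: [0.06, 0.89]

Iteration 1:
  c_1 = (0.060000 + 0.890000)/2 = 0.475000
  f(c_1) = f(0.475000) = 0.146885
  f(a) × f(c) ≥ 0, new interval: [0.475000, 0.890000]
Iteration 2:
  c_2 = (0.475000 + 0.890000)/2 = 0.682500
  f(c_2) = f(0.682500) = -0.177148
  f(a) × f(c) < 0, new interval: [0.475000, 0.682500]
Iteration 3:
  c_3 = (0.475000 + 0.682500)/2 = 0.578750
  f(c_3) = f(0.578750) = -0.018151
  f(a) × f(c) < 0, new interval: [0.475000, 0.578750]
Iteration 4:
  c_4 = (0.475000 + 0.578750)/2 = 0.526875
  f(c_4) = f(0.526875) = 0.063572
  f(a) × f(c) ≥ 0, new interval: [0.526875, 0.578750]

After 4 iteration(s), the approximation is c_4 = 0.526875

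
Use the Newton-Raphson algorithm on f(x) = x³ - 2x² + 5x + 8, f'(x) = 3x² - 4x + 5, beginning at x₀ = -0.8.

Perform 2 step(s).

f(x) = x³ - 2x² + 5x + 8
f'(x) = 3x² - 4x + 5
x₀ = -0.8

Newton-Raphson formula: x_{n+1} = x_n - f(x_n)/f'(x_n)

Iteration 1:
  f(-0.800000) = 2.208000
  f'(-0.800000) = 10.120000
  x_1 = -0.800000 - 2.208000/10.120000 = -1.018182
Iteration 2:
  f(-1.018182) = -0.219841
  f'(-1.018182) = 12.182810
  x_2 = -1.018182 - (-0.219841)/12.182810 = -1.000137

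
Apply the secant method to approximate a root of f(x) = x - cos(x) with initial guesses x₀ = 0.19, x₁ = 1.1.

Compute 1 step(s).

f(x) = x - cos(x)
x₀ = 0.19, x₁ = 1.1

Secant formula: x_{n+1} = x_n - f(x_n)(x_n - x_{n-1})/(f(x_n) - f(x_{n-1}))

Iteration 1:
  f(0.190000) = -0.792004
  f(1.100000) = 0.646404
  x_2 = 1.100000 - 0.646404×(1.100000 - 0.190000)/(0.646404 - (-0.792004))
       = 0.691057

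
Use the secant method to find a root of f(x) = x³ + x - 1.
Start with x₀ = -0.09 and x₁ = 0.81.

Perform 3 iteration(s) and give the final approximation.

f(x) = x³ + x - 1
x₀ = -0.09, x₁ = 0.81

Secant formula: x_{n+1} = x_n - f(x_n)(x_n - x_{n-1})/(f(x_n) - f(x_{n-1}))

Iteration 1:
  f(-0.090000) = -1.090729
  f(0.810000) = 0.341441
  x_2 = 0.810000 - 0.341441×(0.810000 - (-0.090000))/(0.341441 - (-1.090729))
       = 0.595433
Iteration 2:
  f(0.810000) = 0.341441
  f(0.595433) = -0.193463
  x_3 = 0.595433 - (-0.193463)×(0.595433 - 0.810000)/(-0.193463 - 0.341441)
       = 0.673037
Iteration 3:
  f(0.595433) = -0.193463
  f(0.673037) = -0.022092
  x_4 = 0.673037 - (-0.022092)×(0.673037 - 0.595433)/(-0.022092 - (-0.193463))
       = 0.683041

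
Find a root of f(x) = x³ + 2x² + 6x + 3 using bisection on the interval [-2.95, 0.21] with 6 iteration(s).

f(x) = x³ + 2x² + 6x + 3
Initial interval: [-2.95, 0.21]

Iteration 1:
  c_1 = (-2.950000 + 0.210000)/2 = -1.370000
  f(c_1) = f(-1.370000) = -4.037553
  f(a) × f(c) ≥ 0, new interval: [-1.370000, 0.210000]
Iteration 2:
  c_2 = (-1.370000 + 0.210000)/2 = -0.580000
  f(c_2) = f(-0.580000) = -0.002312
  f(a) × f(c) ≥ 0, new interval: [-0.580000, 0.210000]
Iteration 3:
  c_3 = (-0.580000 + 0.210000)/2 = -0.185000
  f(c_3) = f(-0.185000) = 1.952118
  f(a) × f(c) < 0, new interval: [-0.580000, -0.185000]
Iteration 4:
  c_4 = (-0.580000 + (-0.185000))/2 = -0.382500
  f(c_4) = f(-0.382500) = 0.941650
  f(a) × f(c) < 0, new interval: [-0.580000, -0.382500]
Iteration 5:
  c_5 = (-0.580000 + (-0.382500))/2 = -0.481250
  f(c_5) = f(-0.481250) = 0.464245
  f(a) × f(c) < 0, new interval: [-0.580000, -0.481250]
Iteration 6:
  c_6 = (-0.580000 + (-0.481250))/2 = -0.530625
  f(c_6) = f(-0.530625) = 0.229971
  f(a) × f(c) < 0, new interval: [-0.580000, -0.530625]

After 6 iteration(s), the approximation is c_6 = -0.530625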